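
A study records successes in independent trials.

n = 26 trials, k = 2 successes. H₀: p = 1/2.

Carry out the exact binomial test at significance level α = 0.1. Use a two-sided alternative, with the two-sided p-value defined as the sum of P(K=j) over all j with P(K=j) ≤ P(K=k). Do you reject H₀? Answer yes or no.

Exact binomial: n=26, k=2, p₀=1/2=0.5000
P(X=j) = C(n,j)·p₀^j·(1−p₀)^(n−j); p = Σ P(X=j) over j with P(X=j) ≤ P(X=2)
p-value (two-sided) = 0.00001
At α=0.1: p < α → reject H₀

reject H₀: yes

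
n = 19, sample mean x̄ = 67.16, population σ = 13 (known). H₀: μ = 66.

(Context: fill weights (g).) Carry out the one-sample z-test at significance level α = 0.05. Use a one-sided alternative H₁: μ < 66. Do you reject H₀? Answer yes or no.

reject H₀: no

SE = σ/√n = 13/√19 = 2.9824
z = (x̄−μ₀)/SE = (67.16−66)/2.9824 = 0.3889
p-value (one-sided, H₁ less) = 0.65134
At α=0.05: p ≥ α → fail to reject H₀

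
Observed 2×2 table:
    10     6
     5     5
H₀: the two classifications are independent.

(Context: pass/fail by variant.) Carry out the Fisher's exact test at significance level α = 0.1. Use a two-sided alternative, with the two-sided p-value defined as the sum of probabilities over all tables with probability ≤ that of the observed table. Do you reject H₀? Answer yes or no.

reject H₀: no

Margins: r₁=16, r₂=10, c₁=15, c₂=11, n=26
p_obs = C(16,10)·C(10,5)/C(26,15); sum pmf over tables with pmf ≤ p_obs
p-value (two-sided) = 0.68906
At α=0.1: p ≥ α → fail to reject H₀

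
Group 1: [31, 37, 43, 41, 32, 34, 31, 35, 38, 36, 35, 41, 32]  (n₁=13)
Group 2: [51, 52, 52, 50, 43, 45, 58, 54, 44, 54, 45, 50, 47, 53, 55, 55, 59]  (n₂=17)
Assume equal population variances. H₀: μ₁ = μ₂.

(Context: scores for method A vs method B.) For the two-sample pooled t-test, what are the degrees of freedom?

df = n₁ + n₂ − 2 = 13 + 17 − 2 = 28

degrees of freedom = 28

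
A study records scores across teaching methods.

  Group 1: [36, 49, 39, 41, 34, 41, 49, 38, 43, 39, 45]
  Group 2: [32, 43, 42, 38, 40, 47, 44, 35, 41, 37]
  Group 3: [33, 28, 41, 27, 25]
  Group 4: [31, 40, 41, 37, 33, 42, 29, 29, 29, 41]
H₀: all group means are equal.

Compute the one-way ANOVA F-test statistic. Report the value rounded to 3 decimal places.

test statistic = 6.058

Group means [41.27, 39.90, 30.80, 35.20], grand mean 37.750
SSB = Σnᵢ(x̄ᵢ−x̄)² = 489.268; SSW = ΣΣ(x−x̄ᵢ)² = 861.482
MSB = 489.268/3 = 163.0894; MSW = 861.482/32 = 26.9213
F = MSB/MSW = 6.0580
df = (3, 32)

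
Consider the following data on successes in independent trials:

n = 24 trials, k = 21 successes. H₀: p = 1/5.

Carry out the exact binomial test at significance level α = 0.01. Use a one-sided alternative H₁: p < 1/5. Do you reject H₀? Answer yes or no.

Exact binomial: n=24, k=21, p₀=1/5=0.2000
P(X≤21) from Σ C(n,i)·p₀^i·(1−p₀)^(n−i)
p-value (one-sided, H₁ less) = 1.00000
At α=0.01: p ≥ α → fail to reject H₀

reject H₀: no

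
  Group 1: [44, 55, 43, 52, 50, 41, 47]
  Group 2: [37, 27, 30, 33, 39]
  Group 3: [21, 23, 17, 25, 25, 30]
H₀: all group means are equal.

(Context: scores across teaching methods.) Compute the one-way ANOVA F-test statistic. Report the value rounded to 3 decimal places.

test statistic = 40.423

Group means [47.43, 33.20, 23.50], grand mean 35.500
SSB = Σnᵢ(x̄ᵢ−x̄)² = 1886.486; SSW = ΣΣ(x−x̄ᵢ)² = 350.014
MSB = 1886.486/2 = 943.2429; MSW = 350.014/15 = 23.3343
F = MSB/MSW = 40.4230
df = (2, 15)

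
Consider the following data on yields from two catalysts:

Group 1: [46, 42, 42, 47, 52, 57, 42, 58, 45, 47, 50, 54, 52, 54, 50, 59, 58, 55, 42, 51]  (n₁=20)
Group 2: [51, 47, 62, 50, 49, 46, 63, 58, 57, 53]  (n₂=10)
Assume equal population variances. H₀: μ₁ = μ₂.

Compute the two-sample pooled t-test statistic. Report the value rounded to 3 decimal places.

x̄₁=50.150, s₁=5.797, n₁=20
x̄₂=53.600, s₂=6.077, n₂=10
s_p² = [19·5.797² + 9·6.077²]/28 = 34.6768
SE = √(s_p²·(1/20+1/10)) = 2.2807
t = (50.150−53.600)/2.2807 = -1.5127
df = 28

test statistic = -1.513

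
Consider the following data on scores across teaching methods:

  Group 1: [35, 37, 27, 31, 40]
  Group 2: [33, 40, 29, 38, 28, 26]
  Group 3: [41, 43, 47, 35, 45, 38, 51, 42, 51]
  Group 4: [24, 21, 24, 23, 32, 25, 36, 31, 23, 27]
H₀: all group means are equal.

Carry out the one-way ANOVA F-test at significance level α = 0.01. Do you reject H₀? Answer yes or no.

reject H₀: yes

Group means [34.00, 32.33, 43.67, 26.60], grand mean 34.100
SSB = Σnᵢ(x̄ᵢ−x̄)² = 1404.967; SSW = ΣΣ(x−x̄ᵢ)² = 713.733
MSB = 1404.967/3 = 468.3222; MSW = 713.733/26 = 27.4513
F = MSB/MSW = 17.0601
df = (3, 26)
p-value (upper-tail) = 0.00000
At α=0.01: p < α → reject H₀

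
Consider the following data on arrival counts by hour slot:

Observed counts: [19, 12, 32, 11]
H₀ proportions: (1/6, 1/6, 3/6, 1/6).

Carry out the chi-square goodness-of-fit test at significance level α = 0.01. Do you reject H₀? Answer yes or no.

n = 74; E_i = n·p_i = [12.33, 12.33, 37.00, 12.33]
χ² = (19−12.33)²/12.33 + (12−12.33)²/12.33 + (32−37.00)²/37.00 + (11−12.33)²/12.33 = 4.4324
df = 3
p-value (upper-tail) = 0.21840
At α=0.01: p ≥ α → fail to reject H₀

reject H₀: no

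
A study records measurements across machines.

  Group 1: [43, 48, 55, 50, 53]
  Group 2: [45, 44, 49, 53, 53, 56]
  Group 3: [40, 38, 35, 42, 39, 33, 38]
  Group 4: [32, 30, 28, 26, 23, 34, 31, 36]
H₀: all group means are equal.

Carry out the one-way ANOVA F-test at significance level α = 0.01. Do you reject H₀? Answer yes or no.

Group means [49.80, 50.00, 37.86, 30.00], grand mean 40.538
SSB = Σnᵢ(x̄ᵢ−x̄)² = 1904.804; SSW = ΣΣ(x−x̄ᵢ)² = 383.657
MSB = 1904.804/3 = 634.9348; MSW = 383.657/22 = 17.4390
F = MSB/MSW = 36.4090
df = (3, 22)
p-value (upper-tail) = 0.00000
At α=0.01: p < α → reject H₀

reject H₀: yes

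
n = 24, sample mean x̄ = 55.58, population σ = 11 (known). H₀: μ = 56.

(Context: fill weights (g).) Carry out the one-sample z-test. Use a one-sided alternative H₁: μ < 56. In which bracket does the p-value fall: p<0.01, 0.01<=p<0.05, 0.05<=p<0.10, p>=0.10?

SE = σ/√n = 11/√24 = 2.2454
z = (x̄−μ₀)/SE = (55.58−56)/2.2454 = -0.1871
p-value (one-sided, H₁ less) = 0.42581
→ bracket: p>=0.10

p-value bracket: p>=0.10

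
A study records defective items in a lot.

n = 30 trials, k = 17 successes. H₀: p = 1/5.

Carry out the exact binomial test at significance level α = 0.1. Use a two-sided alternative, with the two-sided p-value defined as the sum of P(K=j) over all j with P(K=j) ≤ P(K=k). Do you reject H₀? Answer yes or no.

Exact binomial: n=30, k=17, p₀=1/5=0.2000
P(X=j) = C(n,j)·p₀^j·(1−p₀)^(n−j); p = Σ P(X=j) over j with P(X=j) ≤ P(X=17)
p-value (two-sided) = 0.00001
At α=0.1: p < α → reject H₀

reject H₀: yes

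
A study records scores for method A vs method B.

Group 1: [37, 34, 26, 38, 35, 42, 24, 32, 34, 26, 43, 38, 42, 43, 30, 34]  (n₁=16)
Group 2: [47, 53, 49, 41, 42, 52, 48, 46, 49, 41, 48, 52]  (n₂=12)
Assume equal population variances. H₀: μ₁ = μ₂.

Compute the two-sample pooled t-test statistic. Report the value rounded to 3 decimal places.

x̄₁=34.875, s₁=6.152, n₁=16
x̄₂=47.333, s₂=4.185, n₂=12
s_p² = [15·6.152² + 11·4.185²]/26 = 29.2468
SE = √(s_p²·(1/16+1/12)) = 2.0652
t = (34.875−47.333)/2.0652 = -6.0324
df = 26

test statistic = -6.032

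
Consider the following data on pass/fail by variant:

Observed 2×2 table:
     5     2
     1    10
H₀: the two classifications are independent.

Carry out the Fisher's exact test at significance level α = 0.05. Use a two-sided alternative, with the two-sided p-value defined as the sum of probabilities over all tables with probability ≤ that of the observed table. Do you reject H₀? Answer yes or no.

reject H₀: yes

Margins: r₁=7, r₂=11, c₁=6, c₂=12, n=18
p_obs = C(7,5)·C(11,1)/C(18,6); sum pmf over tables with pmf ≤ p_obs
p-value (two-sided) = 0.01282
At α=0.05: p < α → reject H₀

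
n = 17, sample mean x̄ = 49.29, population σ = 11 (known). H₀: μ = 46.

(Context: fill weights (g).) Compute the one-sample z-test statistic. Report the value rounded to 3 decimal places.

SE = σ/√n = 11/√17 = 2.6679
z = (x̄−μ₀)/SE = (49.29−46)/2.6679 = 1.2332

test statistic = 1.233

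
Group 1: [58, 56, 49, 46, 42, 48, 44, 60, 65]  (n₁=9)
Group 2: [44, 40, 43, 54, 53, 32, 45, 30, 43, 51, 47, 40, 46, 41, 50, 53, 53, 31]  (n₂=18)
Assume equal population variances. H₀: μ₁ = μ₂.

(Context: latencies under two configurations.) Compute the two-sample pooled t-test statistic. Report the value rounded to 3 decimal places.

x̄₁=52.000, s₁=7.984, n₁=9
x̄₂=44.222, s₂=7.643, n₂=18
s_p² = [8·7.984² + 17·7.643²]/25 = 60.1244
SE = √(s_p²·(1/9+1/18)) = 3.1656
t = (52.000−44.222)/3.1656 = 2.4570
df = 25

test statistic = 2.457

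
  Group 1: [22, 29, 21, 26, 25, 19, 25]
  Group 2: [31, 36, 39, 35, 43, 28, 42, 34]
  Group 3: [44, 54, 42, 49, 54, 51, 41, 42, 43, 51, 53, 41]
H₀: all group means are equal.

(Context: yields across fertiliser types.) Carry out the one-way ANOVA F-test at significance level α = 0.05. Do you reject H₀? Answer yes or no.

reject H₀: yes

Group means [23.86, 36.00, 47.08], grand mean 37.778
SSB = Σnᵢ(x̄ᵢ−x̄)² = 2420.893; SSW = ΣΣ(x−x̄ᵢ)² = 573.774
MSB = 2420.893/2 = 1210.4464; MSW = 573.774/24 = 23.9072
F = MSB/MSW = 50.6310
df = (2, 24)
p-value (upper-tail) = 0.00000
At α=0.05: p < α → reject H₀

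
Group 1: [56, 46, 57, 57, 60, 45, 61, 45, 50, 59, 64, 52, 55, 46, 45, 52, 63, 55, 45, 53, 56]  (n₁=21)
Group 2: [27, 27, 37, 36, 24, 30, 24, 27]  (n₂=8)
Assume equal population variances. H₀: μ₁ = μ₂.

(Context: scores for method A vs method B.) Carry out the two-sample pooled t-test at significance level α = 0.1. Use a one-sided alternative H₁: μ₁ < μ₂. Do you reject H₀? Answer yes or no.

reject H₀: no

x̄₁=53.429, s₁=6.281, n₁=21
x̄₂=29.000, s₂=5.014, n₂=8
s_p² = [20·6.281² + 7·5.014²]/27 = 35.7460
SE = √(s_p²·(1/21+1/8)) = 2.4840
t = (53.429−29.000)/2.4840 = 9.8342
df = 27
p-value (one-sided, H₁ less) = 1.00000
At α=0.1: p ≥ α → fail to reject H₀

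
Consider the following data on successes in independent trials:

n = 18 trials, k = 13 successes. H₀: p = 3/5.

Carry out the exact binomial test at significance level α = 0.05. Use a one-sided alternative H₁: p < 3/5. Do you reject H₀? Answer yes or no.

reject H₀: no

Exact binomial: n=18, k=13, p₀=3/5=0.6000
P(X≤13) from Σ C(n,i)·p₀^i·(1−p₀)^(n−i)
p-value (one-sided, H₁ less) = 0.90583
At α=0.05: p ≥ α → fail to reject H₀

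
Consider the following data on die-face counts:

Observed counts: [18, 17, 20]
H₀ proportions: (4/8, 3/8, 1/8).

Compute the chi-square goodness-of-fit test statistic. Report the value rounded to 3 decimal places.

test statistic = 28.976

n = 55; E_i = n·p_i = [27.50, 20.62, 6.88]
χ² = (18−27.50)²/27.50 + (17−20.62)²/20.62 + (20−6.88)²/6.88 = 28.9758
df = 2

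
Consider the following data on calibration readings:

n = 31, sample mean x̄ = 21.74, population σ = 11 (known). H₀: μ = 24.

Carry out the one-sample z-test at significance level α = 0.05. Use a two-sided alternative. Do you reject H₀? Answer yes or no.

reject H₀: no

SE = σ/√n = 11/√31 = 1.9757
z = (x̄−μ₀)/SE = (21.74−24)/1.9757 = -1.1439
p-value (two-sided) = 0.25266
At α=0.05: p ≥ α → fail to reject H₀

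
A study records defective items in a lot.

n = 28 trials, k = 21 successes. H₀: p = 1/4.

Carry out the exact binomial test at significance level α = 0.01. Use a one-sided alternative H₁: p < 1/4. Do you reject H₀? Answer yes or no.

Exact binomial: n=28, k=21, p₀=1/4=0.2500
P(X≤21) from Σ C(n,i)·p₀^i·(1−p₀)^(n−i)
p-value (one-sided, H₁ less) = 1.00000
At α=0.01: p ≥ α → fail to reject H₀

reject H₀: no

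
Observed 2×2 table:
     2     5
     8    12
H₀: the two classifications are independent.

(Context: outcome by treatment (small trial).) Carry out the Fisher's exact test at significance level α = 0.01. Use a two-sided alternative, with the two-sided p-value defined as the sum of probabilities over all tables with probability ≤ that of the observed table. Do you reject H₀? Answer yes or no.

Margins: r₁=7, r₂=20, c₁=10, c₂=17, n=27
p_obs = C(7,2)·C(20,8)/C(27,10); sum pmf over tables with pmf ≤ p_obs
p-value (two-sided) = 0.67839
At α=0.01: p ≥ α → fail to reject H₀

reject H₀: no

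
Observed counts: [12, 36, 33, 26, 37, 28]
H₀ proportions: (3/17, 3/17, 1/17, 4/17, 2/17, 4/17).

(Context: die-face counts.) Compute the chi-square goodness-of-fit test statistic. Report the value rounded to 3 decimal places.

n = 172; E_i = n·p_i = [30.35, 30.35, 10.12, 40.47, 20.24, 40.47]
χ² = (12−30.35)²/30.35 + (36−30.35)²/30.35 + (33−10.12)²/10.12 + (26−40.47)²/40.47 + (37−20.24)²/20.24 + (28−40.47)²/40.47 = 86.8052
df = 5

test statistic = 86.805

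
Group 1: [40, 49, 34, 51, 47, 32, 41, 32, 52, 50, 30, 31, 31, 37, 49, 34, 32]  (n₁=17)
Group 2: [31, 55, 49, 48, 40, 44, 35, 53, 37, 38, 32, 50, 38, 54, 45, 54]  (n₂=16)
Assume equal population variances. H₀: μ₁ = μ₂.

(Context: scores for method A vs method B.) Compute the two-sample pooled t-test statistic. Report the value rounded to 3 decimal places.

x̄₁=39.529, s₁=8.323, n₁=17
x̄₂=43.938, s₂=8.209, n₂=16
s_p² = [16·8.323² + 15·8.209²]/31 = 68.3604
SE = √(s_p²·(1/17+1/16)) = 2.8799
t = (39.529−43.938)/2.8799 = -1.5306
df = 31

test statistic = -1.531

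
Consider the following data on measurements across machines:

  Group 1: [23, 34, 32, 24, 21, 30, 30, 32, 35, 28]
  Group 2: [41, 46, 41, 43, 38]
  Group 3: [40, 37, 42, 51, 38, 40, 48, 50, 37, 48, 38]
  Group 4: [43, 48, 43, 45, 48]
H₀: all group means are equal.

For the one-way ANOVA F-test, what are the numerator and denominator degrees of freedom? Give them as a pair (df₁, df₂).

degrees of freedom = [3, 27]

k = 4 groups, N = 31 total
df = (k−1, N−k) = (4−1, 31−4) = (3, 27)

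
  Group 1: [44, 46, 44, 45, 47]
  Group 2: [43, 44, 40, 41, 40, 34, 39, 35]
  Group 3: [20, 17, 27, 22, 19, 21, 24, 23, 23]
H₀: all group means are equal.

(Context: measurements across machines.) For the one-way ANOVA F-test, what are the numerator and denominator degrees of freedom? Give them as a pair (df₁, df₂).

k = 3 groups, N = 22 total
df = (k−1, N−k) = (3−1, 22−3) = (2, 19)

degrees of freedom = [2, 19]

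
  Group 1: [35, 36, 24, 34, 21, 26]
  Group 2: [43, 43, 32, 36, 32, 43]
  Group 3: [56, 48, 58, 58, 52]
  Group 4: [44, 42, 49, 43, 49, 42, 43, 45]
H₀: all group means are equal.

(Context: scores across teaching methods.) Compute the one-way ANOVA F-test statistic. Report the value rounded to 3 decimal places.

test statistic = 26.569

Group means [29.33, 38.17, 54.40, 44.62], grand mean 41.360
SSB = Σnᵢ(x̄ᵢ−x̄)² = 1864.518; SSW = ΣΣ(x−x̄ᵢ)² = 491.242
MSB = 1864.518/3 = 621.5061; MSW = 491.242/21 = 23.3925
F = MSB/MSW = 26.5687
df = (3, 21)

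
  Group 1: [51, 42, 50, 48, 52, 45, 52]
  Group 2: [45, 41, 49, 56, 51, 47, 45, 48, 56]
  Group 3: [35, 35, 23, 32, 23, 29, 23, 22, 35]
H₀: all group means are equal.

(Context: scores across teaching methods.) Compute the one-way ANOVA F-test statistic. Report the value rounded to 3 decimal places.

Group means [48.57, 48.67, 28.56], grand mean 41.400
SSB = Σnᵢ(x̄ᵢ−x̄)² = 2320.063; SSW = ΣΣ(x−x̄ᵢ)² = 561.937
MSB = 2320.063/2 = 1160.0317; MSW = 561.937/22 = 25.5426
F = MSB/MSW = 45.4156
df = (2, 22)

test statistic = 45.416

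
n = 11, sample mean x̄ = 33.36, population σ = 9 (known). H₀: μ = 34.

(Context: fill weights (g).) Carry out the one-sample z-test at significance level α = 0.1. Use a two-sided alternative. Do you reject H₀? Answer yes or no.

reject H₀: no

SE = σ/√n = 9/√11 = 2.7136
z = (x̄−μ₀)/SE = (33.36−34)/2.7136 = -0.2358
p-value (two-sided) = 0.81355
At α=0.1: p ≥ α → fail to reject H₀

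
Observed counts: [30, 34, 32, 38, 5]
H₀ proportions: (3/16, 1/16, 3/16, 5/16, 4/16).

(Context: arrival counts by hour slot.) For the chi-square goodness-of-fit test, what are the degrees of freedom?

degrees of freedom = 4

df = k − 1 = 5 − 1 = 4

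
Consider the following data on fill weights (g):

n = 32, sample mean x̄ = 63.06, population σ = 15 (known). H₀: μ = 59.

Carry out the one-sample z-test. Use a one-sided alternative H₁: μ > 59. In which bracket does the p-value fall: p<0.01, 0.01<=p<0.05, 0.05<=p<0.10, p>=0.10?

SE = σ/√n = 15/√32 = 2.6517
z = (x̄−μ₀)/SE = (63.06−59)/2.6517 = 1.5311
p-value (one-sided, H₁ greater) = 0.06287
→ bracket: 0.05<=p<0.10

p-value bracket: 0.05<=p<0.10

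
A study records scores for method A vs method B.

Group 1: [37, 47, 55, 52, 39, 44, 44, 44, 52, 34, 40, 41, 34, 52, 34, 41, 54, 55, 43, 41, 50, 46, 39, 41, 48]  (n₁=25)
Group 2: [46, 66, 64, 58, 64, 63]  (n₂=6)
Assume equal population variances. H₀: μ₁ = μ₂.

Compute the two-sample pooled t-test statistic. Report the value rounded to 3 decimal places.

test statistic = -5.168

x̄₁=44.280, s₁=6.611, n₁=25
x̄₂=60.167, s₂=7.441, n₂=6
s_p² = [24·6.611² + 5·7.441²]/29 = 45.7198
SE = √(s_p²·(1/25+1/6)) = 3.0739
t = (44.280−60.167)/3.0739 = -5.1683
df = 29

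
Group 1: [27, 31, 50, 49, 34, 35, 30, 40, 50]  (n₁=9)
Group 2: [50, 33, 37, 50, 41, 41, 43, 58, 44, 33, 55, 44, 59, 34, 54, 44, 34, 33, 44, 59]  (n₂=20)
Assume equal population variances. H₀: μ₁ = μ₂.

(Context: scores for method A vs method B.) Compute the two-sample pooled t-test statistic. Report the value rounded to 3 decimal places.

x̄₁=38.444, s₁=9.153, n₁=9
x̄₂=44.500, s₂=9.076, n₂=20
s_p² = [8·9.153² + 19·9.076²]/27 = 82.7860
SE = √(s_p²·(1/9+1/20)) = 3.6521
t = (38.444−44.500)/3.6521 = -1.6581
df = 27

test statistic = -1.658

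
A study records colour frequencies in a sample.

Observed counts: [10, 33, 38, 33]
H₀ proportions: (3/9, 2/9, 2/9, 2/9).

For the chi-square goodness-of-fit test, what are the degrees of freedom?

degrees of freedom = 3

df = k − 1 = 4 − 1 = 3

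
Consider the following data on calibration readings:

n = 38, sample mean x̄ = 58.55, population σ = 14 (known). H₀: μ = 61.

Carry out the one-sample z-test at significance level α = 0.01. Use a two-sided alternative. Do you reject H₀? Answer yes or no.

SE = σ/√n = 14/√38 = 2.2711
z = (x̄−μ₀)/SE = (58.55−61)/2.2711 = -1.0788
p-value (two-sided) = 0.28069
At α=0.01: p ≥ α → fail to reject H₀

reject H₀: no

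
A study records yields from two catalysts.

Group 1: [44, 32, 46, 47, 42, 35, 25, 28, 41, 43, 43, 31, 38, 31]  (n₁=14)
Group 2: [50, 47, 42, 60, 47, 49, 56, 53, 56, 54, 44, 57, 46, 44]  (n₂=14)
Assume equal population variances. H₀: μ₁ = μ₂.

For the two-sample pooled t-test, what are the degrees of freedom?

df = n₁ + n₂ − 2 = 14 + 14 − 2 = 26

degrees of freedom = 26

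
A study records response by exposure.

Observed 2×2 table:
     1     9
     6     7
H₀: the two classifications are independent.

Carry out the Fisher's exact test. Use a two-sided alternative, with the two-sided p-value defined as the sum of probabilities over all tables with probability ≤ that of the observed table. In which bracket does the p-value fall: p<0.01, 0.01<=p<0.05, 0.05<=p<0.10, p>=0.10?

Margins: r₁=10, r₂=13, c₁=7, c₂=16, n=23
p_obs = C(10,1)·C(13,6)/C(23,7); sum pmf over tables with pmf ≤ p_obs
p-value (two-sided) = 0.08862
→ bracket: 0.05<=p<0.10

p-value bracket: 0.05<=p<0.10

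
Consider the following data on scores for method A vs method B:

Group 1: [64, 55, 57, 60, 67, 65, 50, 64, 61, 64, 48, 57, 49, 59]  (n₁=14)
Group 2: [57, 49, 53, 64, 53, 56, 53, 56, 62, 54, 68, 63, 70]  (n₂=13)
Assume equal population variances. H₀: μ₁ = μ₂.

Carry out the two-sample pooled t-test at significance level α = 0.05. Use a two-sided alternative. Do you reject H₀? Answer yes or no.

reject H₀: no

x̄₁=58.571, s₁=6.223, n₁=14
x̄₂=58.308, s₂=6.460, n₂=13
s_p² = [13·6.223² + 12·6.460²]/25 = 40.1679
SE = √(s_p²·(1/14+1/13)) = 2.4411
t = (58.571−58.308)/2.4411 = 0.1080
df = 25
p-value (two-sided) = 0.91483
At α=0.05: p ≥ α → fail to reject H₀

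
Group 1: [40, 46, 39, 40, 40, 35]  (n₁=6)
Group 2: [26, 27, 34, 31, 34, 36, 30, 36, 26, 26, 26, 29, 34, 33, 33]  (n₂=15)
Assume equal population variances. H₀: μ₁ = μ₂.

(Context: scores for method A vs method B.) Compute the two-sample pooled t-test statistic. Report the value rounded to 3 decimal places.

x̄₁=40.000, s₁=3.521, n₁=6
x̄₂=30.733, s₂=3.826, n₂=15
s_p² = [5·3.521² + 14·3.826²]/19 = 14.0491
SE = √(s_p²·(1/6+1/15)) = 1.8106
t = (40.000−30.733)/1.8106 = 5.1181
df = 19

test statistic = 5.118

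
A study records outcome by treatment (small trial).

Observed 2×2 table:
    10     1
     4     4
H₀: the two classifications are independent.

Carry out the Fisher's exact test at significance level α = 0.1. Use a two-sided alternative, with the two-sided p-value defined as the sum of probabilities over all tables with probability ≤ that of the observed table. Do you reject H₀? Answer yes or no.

Margins: r₁=11, r₂=8, c₁=14, c₂=5, n=19
p_obs = C(11,10)·C(8,4)/C(19,14); sum pmf over tables with pmf ≤ p_obs
p-value (two-sided) = 0.11077
At α=0.1: p ≥ α → fail to reject H₀

reject H₀: no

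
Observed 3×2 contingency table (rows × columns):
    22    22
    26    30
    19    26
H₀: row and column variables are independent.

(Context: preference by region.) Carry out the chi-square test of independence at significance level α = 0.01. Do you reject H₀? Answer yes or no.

Row totals [44, 56, 45], col totals [67, 78], n=145
χ² = (22−20.33)²/20.33 + (22−23.67)²/23.67 + (26−25.88)²/25.88 + (30−30.12)²/30.12 + (19−20.79)²/20.79 + (26−24.21)²/24.21 = 0.5432
df = 2
p-value (upper-tail) = 0.76214
At α=0.01: p ≥ α → fail to reject H₀

reject H₀: no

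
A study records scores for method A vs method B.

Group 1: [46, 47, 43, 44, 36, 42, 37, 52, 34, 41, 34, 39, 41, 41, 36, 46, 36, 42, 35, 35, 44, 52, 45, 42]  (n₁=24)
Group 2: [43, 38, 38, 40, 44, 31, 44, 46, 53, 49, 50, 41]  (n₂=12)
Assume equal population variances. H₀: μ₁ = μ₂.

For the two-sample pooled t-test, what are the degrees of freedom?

df = n₁ + n₂ − 2 = 24 + 12 − 2 = 34

degrees of freedom = 34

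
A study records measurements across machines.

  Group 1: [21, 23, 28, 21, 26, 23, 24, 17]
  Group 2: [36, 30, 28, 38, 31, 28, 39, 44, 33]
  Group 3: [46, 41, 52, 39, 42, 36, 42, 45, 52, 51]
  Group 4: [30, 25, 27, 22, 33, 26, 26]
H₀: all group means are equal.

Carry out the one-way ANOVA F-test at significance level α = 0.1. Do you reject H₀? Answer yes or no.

Group means [22.88, 34.11, 44.60, 27.00], grand mean 33.088
SSB = Σnᵢ(x̄ᵢ−x̄)² = 2428.571; SSW = ΣΣ(x−x̄ᵢ)² = 682.164
MSB = 2428.571/3 = 809.5238; MSW = 682.164/30 = 22.7388
F = MSB/MSW = 35.6010
df = (3, 30)
p-value (upper-tail) = 0.00000
At α=0.1: p < α → reject H₀

reject H₀: yes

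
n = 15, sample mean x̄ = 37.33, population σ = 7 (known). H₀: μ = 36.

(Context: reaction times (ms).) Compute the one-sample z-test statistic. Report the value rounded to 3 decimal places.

test statistic = 0.736

SE = σ/√n = 7/√15 = 1.8074
z = (x̄−μ₀)/SE = (37.33−36)/1.8074 = 0.7359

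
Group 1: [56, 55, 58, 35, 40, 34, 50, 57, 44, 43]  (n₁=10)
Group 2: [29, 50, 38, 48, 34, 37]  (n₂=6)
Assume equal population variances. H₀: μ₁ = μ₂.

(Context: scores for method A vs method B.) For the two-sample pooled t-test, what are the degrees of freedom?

degrees of freedom = 14

df = n₁ + n₂ − 2 = 10 + 6 − 2 = 14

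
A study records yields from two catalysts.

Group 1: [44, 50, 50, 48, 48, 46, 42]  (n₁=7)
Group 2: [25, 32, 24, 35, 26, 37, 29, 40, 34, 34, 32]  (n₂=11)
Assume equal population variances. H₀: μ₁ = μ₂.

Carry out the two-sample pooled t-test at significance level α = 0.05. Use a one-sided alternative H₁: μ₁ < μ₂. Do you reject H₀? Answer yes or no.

reject H₀: no

x̄₁=46.857, s₁=3.024, n₁=7
x̄₂=31.636, s₂=5.124, n₂=11
s_p² = [6·3.024² + 10·5.124²]/16 = 19.8377
SE = √(s_p²·(1/7+1/11)) = 2.1535
t = (46.857−31.636)/2.1535 = 7.0681
df = 16
p-value (one-sided, H₁ less) = 1.00000
At α=0.05: p ≥ α → fail to reject H₀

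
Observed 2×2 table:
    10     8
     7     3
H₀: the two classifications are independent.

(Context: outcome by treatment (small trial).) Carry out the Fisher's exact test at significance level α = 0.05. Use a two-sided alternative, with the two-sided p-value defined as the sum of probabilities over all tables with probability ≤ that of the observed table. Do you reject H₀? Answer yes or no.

reject H₀: no

Margins: r₁=18, r₂=10, c₁=17, c₂=11, n=28
p_obs = C(18,10)·C(10,7)/C(28,17); sum pmf over tables with pmf ≤ p_obs
p-value (two-sided) = 0.68879
At α=0.05: p ≥ α → fail to reject H₀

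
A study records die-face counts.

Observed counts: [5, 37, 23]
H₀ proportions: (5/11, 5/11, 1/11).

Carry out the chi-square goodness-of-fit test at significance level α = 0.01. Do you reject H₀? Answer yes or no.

n = 65; E_i = n·p_i = [29.55, 29.55, 5.91]
χ² = (5−29.55)²/29.55 + (37−29.55)²/29.55 + (23−5.91)²/5.91 = 71.7046
df = 2
p-value (upper-tail) = 0.00000
At α=0.01: p < α → reject H₀

reject H₀: yes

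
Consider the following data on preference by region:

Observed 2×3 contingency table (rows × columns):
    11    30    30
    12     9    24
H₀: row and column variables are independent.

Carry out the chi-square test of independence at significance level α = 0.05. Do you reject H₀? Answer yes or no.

Row totals [71, 45], col totals [23, 39, 54], n=116
χ² = (11−14.08)²/14.08 + (30−23.87)²/23.87 + (30−33.05)²/33.05 + (12−8.92)²/8.92 + (9−15.13)²/15.13 + (24−20.95)²/20.95 = 6.5177
df = 2
p-value (upper-tail) = 0.03843
At α=0.05: p < α → reject H₀

reject H₀: yes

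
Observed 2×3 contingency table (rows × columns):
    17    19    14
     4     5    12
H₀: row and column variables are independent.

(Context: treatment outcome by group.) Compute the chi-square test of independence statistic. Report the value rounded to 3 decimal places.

Row totals [50, 21], col totals [21, 24, 26], n=71
χ² = (17−14.79)²/14.79 + (19−16.90)²/16.90 + (14−18.31)²/18.31 + (4−6.21)²/6.21 + (5−7.10)²/7.10 + (12−7.69)²/7.69 = 5.4288
df = 2

test statistic = 5.429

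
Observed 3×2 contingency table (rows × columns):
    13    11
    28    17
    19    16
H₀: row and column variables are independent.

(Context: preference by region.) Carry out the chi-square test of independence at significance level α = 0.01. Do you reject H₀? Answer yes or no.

Row totals [24, 45, 35], col totals [60, 44], n=104
χ² = (13−13.85)²/13.85 + (11−10.15)²/10.15 + (28−25.96)²/25.96 + (17−19.04)²/19.04 + (19−20.19)²/20.19 + (16−14.81)²/14.81 = 0.6669
df = 2
p-value (upper-tail) = 0.71643
At α=0.01: p ≥ α → fail to reject H₀

reject H₀: no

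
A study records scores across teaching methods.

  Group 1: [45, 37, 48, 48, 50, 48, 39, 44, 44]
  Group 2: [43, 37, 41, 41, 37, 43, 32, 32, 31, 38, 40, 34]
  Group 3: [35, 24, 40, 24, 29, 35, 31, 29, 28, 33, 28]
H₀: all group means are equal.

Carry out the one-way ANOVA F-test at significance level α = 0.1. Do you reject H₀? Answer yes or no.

Group means [44.78, 37.42, 30.55], grand mean 37.125
SSB = Σnᵢ(x̄ᵢ−x̄)² = 1004.301; SSW = ΣΣ(x−x̄ᵢ)² = 599.199
MSB = 1004.301/2 = 502.1503; MSW = 599.199/29 = 20.6621
F = MSB/MSW = 24.3030
df = (2, 29)
p-value (upper-tail) = 0.00000
At α=0.1: p < α → reject H₀

reject H₀: yes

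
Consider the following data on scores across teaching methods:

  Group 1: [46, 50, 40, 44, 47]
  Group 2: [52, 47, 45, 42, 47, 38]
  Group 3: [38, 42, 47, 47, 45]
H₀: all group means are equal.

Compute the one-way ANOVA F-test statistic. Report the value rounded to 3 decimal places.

Group means [45.40, 45.17, 43.80], grand mean 44.812
SSB = Σnᵢ(x̄ᵢ−x̄)² = 7.604; SSW = ΣΣ(x−x̄ᵢ)² = 228.833
MSB = 7.604/2 = 3.8021; MSW = 228.833/13 = 17.6026
F = MSB/MSW = 0.2160
df = (2, 13)

test statistic = 0.216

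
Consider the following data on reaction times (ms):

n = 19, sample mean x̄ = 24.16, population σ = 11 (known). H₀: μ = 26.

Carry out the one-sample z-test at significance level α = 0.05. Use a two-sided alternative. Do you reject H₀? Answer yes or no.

SE = σ/√n = 11/√19 = 2.5236
z = (x̄−μ₀)/SE = (24.16−26)/2.5236 = -0.7291
p-value (two-sided) = 0.46593
At α=0.05: p ≥ α → fail to reject H₀

reject H₀: no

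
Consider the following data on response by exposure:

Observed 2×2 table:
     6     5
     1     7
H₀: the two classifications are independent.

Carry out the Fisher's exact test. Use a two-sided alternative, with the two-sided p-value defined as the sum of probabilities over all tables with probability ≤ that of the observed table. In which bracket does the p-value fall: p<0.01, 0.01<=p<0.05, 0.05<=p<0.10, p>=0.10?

Margins: r₁=11, r₂=8, c₁=7, c₂=12, n=19
p_obs = C(11,6)·C(8,1)/C(19,7); sum pmf over tables with pmf ≤ p_obs
p-value (two-sided) = 0.14730
→ bracket: p>=0.10

p-value bracket: p>=0.10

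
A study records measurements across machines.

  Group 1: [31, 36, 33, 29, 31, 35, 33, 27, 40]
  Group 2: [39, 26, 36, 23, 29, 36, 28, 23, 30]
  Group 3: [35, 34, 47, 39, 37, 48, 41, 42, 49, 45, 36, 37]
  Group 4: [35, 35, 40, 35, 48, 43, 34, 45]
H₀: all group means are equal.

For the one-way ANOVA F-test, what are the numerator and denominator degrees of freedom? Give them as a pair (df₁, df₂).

k = 4 groups, N = 38 total
df = (k−1, N−k) = (4−1, 38−4) = (3, 34)

degrees of freedom = [3, 34]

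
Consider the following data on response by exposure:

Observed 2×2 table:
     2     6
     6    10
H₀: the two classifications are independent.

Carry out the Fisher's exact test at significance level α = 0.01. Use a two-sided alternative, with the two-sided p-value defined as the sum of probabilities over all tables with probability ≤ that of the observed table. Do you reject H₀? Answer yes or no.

reject H₀: no

Margins: r₁=8, r₂=16, c₁=8, c₂=16, n=24
p_obs = C(8,2)·C(16,6)/C(24,8); sum pmf over tables with pmf ≤ p_obs
p-value (two-sided) = 0.66741
At α=0.01: p ≥ α → fail to reject H₀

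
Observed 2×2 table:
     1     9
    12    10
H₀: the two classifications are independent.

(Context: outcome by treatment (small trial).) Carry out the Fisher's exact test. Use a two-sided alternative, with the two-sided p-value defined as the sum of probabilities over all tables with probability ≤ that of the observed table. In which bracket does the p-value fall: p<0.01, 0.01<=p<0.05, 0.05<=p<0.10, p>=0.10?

p-value bracket: 0.01<=p<0.05

Margins: r₁=10, r₂=22, c₁=13, c₂=19, n=32
p_obs = C(10,1)·C(22,12)/C(32,13); sum pmf over tables with pmf ≤ p_obs
p-value (two-sided) = 0.02367
→ bracket: 0.01<=p<0.05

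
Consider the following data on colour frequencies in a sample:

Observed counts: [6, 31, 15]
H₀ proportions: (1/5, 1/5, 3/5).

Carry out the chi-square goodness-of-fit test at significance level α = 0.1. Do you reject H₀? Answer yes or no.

reject H₀: yes

n = 52; E_i = n·p_i = [10.40, 10.40, 31.20]
χ² = (6−10.40)²/10.40 + (31−10.40)²/10.40 + (15−31.20)²/31.20 = 51.0769
df = 2
p-value (upper-tail) = 0.00000
At α=0.1: p < α → reject H₀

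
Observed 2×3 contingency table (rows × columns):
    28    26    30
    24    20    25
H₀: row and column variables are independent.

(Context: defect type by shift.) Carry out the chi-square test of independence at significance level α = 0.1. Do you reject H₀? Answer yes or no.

reject H₀: no

Row totals [84, 69], col totals [52, 46, 55], n=153
χ² = (28−28.55)²/28.55 + (26−25.25)²/25.25 + (30−30.20)²/30.20 + (24−23.45)²/23.45 + (20−20.75)²/20.75 + (25−24.80)²/24.80 = 0.0750
df = 2
p-value (upper-tail) = 0.96320
At α=0.1: p ≥ α → fail to reject H₀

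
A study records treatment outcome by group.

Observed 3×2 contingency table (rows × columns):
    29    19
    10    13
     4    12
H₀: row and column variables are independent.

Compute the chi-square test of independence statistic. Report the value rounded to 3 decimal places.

test statistic = 6.464

Row totals [48, 23, 16], col totals [43, 44], n=87
χ² = (29−23.72)²/23.72 + (19−24.28)²/24.28 + (10−11.37)²/11.37 + (13−11.63)²/11.63 + (4−7.91)²/7.91 + (12−8.09)²/8.09 = 6.4640
df = 2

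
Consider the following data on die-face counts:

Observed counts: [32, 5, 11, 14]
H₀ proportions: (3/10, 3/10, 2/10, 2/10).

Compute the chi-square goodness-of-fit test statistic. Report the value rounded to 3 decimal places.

n = 62; E_i = n·p_i = [18.60, 18.60, 12.40, 12.40]
χ² = (32−18.60)²/18.60 + (5−18.60)²/18.60 + (11−12.40)²/12.40 + (14−12.40)²/12.40 = 19.9624
df = 3

test statistic = 19.962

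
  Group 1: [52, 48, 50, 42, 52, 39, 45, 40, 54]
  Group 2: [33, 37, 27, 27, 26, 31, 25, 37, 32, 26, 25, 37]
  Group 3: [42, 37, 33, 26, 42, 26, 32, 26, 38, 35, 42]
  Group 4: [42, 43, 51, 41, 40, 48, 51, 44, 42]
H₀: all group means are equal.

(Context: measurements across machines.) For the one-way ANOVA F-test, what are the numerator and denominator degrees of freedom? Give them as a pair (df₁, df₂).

k = 4 groups, N = 41 total
df = (k−1, N−k) = (4−1, 41−4) = (3, 37)

degrees of freedom = [3, 37]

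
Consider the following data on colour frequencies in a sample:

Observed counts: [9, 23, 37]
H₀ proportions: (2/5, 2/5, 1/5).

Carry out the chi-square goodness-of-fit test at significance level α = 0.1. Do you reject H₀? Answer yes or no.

n = 69; E_i = n·p_i = [27.60, 27.60, 13.80]
χ² = (9−27.60)²/27.60 + (23−27.60)²/27.60 + (37−13.80)²/13.80 = 52.3043
df = 2
p-value (upper-tail) = 0.00000
At α=0.1: p < α → reject H₀

reject H₀: yes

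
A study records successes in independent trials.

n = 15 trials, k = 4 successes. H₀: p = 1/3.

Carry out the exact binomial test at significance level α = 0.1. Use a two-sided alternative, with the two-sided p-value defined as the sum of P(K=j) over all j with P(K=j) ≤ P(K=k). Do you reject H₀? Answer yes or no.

reject H₀: no

Exact binomial: n=15, k=4, p₀=1/3=0.3333
P(X=j) = C(n,j)·p₀^j·(1−p₀)^(n−j); p = Σ P(X=j) over j with P(X=j) ≤ P(X=4)
p-value (two-sided) = 0.78569
At α=0.1: p ≥ α → fail to reject H₀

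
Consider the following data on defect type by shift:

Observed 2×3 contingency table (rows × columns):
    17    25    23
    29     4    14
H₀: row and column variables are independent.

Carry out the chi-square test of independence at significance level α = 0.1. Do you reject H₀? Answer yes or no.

reject H₀: yes

Row totals [65, 47], col totals [46, 29, 37], n=112
χ² = (17−26.70)²/26.70 + (25−16.83)²/16.83 + (23−21.47)²/21.47 + (29−19.30)²/19.30 + (4−12.17)²/12.17 + (14−15.53)²/15.53 = 18.1012
df = 2
p-value (upper-tail) = 0.00012
At α=0.1: p < α → reject H₀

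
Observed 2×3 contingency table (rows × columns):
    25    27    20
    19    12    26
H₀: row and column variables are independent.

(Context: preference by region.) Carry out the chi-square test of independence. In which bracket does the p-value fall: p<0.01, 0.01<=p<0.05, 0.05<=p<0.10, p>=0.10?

Row totals [72, 57], col totals [44, 39, 46], n=129
χ² = (25−24.56)²/24.56 + (27−21.77)²/21.77 + (20−25.67)²/25.67 + (19−19.44)²/19.44 + (12−17.23)²/17.23 + (26−20.33)²/20.33 = 5.7029
df = 2
p-value (upper-tail) = 0.05776
→ bracket: 0.05<=p<0.10

p-value bracket: 0.05<=p<0.10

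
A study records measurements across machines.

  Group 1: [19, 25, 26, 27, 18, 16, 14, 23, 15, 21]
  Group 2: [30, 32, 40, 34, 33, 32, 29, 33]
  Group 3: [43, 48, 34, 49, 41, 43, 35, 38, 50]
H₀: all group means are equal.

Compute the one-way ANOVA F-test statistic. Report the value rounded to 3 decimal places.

Group means [20.40, 32.88, 42.33], grand mean 31.407
SSB = Σnᵢ(x̄ᵢ−x̄)² = 2303.244; SSW = ΣΣ(x−x̄ᵢ)² = 557.275
MSB = 2303.244/2 = 1151.6218; MSW = 557.275/24 = 23.2198
F = MSB/MSW = 49.5966
df = (2, 24)

test statistic = 49.597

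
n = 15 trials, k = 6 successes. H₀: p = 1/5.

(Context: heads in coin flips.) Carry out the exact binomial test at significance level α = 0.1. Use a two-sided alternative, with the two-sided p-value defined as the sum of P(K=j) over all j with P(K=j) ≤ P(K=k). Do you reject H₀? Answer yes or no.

Exact binomial: n=15, k=6, p₀=1/5=0.2000
P(X=j) = C(n,j)·p₀^j·(1−p₀)^(n−j); p = Σ P(X=j) over j with P(X=j) ≤ P(X=6)
p-value (two-sided) = 0.09624
At α=0.1: p < α → reject H₀

reject H₀: yes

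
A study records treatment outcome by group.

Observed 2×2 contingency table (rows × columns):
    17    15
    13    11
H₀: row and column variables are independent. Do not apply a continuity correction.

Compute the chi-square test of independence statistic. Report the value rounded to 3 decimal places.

Row totals [32, 24], col totals [30, 26], n=56
χ² = (17−17.14)²/17.14 + (15−14.86)²/14.86 + (13−12.86)²/12.86 + (11−11.14)²/11.14 = 0.0060
df = 1

test statistic = 0.006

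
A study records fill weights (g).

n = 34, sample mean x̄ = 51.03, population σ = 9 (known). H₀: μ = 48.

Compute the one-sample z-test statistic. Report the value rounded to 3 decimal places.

test statistic = 1.963

SE = σ/√n = 9/√34 = 1.5435
z = (x̄−μ₀)/SE = (51.03−48)/1.5435 = 1.9631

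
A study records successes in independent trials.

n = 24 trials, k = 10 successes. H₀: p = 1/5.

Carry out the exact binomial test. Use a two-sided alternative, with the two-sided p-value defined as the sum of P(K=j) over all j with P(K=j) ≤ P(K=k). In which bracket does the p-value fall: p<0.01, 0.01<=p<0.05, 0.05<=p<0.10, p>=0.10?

p-value bracket: 0.01<=p<0.05

Exact binomial: n=24, k=10, p₀=1/5=0.2000
P(X=j) = C(n,j)·p₀^j·(1−p₀)^(n−j); p = Σ P(X=j) over j with P(X=j) ≤ P(X=10)
p-value (two-sided) = 0.01734
→ bracket: 0.01<=p<0.05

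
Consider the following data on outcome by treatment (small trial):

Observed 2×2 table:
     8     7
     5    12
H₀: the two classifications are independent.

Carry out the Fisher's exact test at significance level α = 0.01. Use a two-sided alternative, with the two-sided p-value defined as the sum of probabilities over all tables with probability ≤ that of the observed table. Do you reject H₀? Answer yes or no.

Margins: r₁=15, r₂=17, c₁=13, c₂=19, n=32
p_obs = C(15,8)·C(17,5)/C(32,13); sum pmf over tables with pmf ≤ p_obs
p-value (two-sided) = 0.28037
At α=0.01: p ≥ α → fail to reject H₀

reject H₀: no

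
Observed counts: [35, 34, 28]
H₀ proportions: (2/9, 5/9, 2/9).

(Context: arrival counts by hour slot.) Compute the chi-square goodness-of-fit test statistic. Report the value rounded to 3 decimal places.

test statistic = 17.653

n = 97; E_i = n·p_i = [21.56, 53.89, 21.56]
χ² = (35−21.56)²/21.56 + (34−53.89)²/53.89 + (28−21.56)²/21.56 = 17.6526
df = 2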